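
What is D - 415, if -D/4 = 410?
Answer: -2055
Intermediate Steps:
D = -1640 (D = -4*410 = -1640)
D - 415 = -1640 - 415 = -2055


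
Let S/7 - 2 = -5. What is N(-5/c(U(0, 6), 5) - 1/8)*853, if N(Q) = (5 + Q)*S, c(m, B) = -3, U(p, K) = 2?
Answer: -937447/8 ≈ -1.1718e+5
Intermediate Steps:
S = -21 (S = 14 + 7*(-5) = 14 - 35 = -21)
N(Q) = -105 - 21*Q (N(Q) = (5 + Q)*(-21) = -105 - 21*Q)
N(-5/c(U(0, 6), 5) - 1/8)*853 = (-105 - 21*(-5/(-3) - 1/8))*853 = (-105 - 21*(-5*(-1/3) - 1*1/8))*853 = (-105 - 21*(5/3 - 1/8))*853 = (-105 - 21*37/24)*853 = (-105 - 259/8)*853 = -1099/8*853 = -937447/8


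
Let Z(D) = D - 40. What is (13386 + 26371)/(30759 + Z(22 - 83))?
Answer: 39757/30658 ≈ 1.2968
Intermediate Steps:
Z(D) = -40 + D
(13386 + 26371)/(30759 + Z(22 - 83)) = (13386 + 26371)/(30759 + (-40 + (22 - 83))) = 39757/(30759 + (-40 - 61)) = 39757/(30759 - 101) = 39757/30658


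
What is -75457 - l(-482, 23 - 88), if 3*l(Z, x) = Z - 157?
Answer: -75244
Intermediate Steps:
l(Z, x) = -157/3 + Z/3 (l(Z, x) = (Z - 157)/3 = (-157 + Z)/3 = -157/3 + Z/3)
-75457 - l(-482, 23 - 88) = -75457 - (-157/3 + (1/3)*(-482)) = -75457 - (-157/3 - 482/3) = -75457 - 1*(-213) = -75457 + 213 = -75244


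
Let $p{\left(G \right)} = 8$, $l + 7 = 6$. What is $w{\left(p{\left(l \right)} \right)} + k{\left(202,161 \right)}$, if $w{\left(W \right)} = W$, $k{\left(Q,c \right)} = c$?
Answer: $169$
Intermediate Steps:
$l = -1$ ($l = -7 + 6 = -1$)
$w{\left(p{\left(l \right)} \right)} + k{\left(202,161 \right)} = 8 + 161 = 169$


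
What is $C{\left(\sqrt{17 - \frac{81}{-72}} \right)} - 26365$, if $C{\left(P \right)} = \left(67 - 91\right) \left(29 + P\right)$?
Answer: $-27061 - 6 \sqrt{290} \approx -27163.0$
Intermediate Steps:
$C{\left(P \right)} = -696 - 24 P$ ($C{\left(P \right)} = - 24 \left(29 + P\right) = -696 - 24 P$)
$C{\left(\sqrt{17 - \frac{81}{-72}} \right)} - 26365 = \left(-696 - 24 \sqrt{17 - \frac{81}{-72}}\right) - 26365 = \left(-696 - 24 \sqrt{17 - - \frac{9}{8}}\right) - 26365 = \left(-696 - 24 \sqrt{17 + \frac{9}{8}}\right) - 26365 = \left(-696 - 24 \sqrt{\frac{145}{8}}\right) - 26365 = \left(-696 - 24 \frac{\sqrt{290}}{4}\right) - 26365 = \left(-696 - 6 \sqrt{290}\right) - 26365 = -27061 - 6 \sqrt{290}$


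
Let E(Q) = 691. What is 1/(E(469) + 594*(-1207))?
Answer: -1/716267 ≈ -1.3961e-6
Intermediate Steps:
1/(E(469) + 594*(-1207)) = 1/(691 + 594*(-1207)) = 1/(691 - 716958) = 1/(-716267) = -1/716267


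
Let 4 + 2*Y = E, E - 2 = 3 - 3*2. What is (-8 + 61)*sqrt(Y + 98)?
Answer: 53*sqrt(382)/2 ≈ 517.94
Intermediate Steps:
E = -1 (E = 2 + (3 - 3*2) = 2 + (3 - 6) = 2 - 3 = -1)
Y = -5/2 (Y = -2 + (1/2)*(-1) = -2 - 1/2 = -5/2 ≈ -2.5000)
(-8 + 61)*sqrt(Y + 98) = (-8 + 61)*sqrt(-5/2 + 98) = 53*sqrt(191/2) = 53*(sqrt(382)/2) = 53*sqrt(382)/2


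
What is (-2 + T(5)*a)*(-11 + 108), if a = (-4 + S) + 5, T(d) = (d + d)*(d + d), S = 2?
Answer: 28906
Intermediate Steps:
T(d) = 4*d² (T(d) = (2*d)*(2*d) = 4*d²)
a = 3 (a = (-4 + 2) + 5 = -2 + 5 = 3)
(-2 + T(5)*a)*(-11 + 108) = (-2 + (4*5²)*3)*(-11 + 108) = (-2 + (4*25)*3)*97 = (-2 + 100*3)*97 = (-2 + 300)*97 = 298*97 = 28906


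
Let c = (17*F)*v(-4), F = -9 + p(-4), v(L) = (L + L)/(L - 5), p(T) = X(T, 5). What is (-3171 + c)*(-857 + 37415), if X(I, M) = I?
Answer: -123107034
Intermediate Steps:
p(T) = T
v(L) = 2*L/(-5 + L) (v(L) = (2*L)/(-5 + L) = 2*L/(-5 + L))
F = -13 (F = -9 - 4 = -13)
c = -1768/9 (c = (17*(-13))*(2*(-4)/(-5 - 4)) = -442*(-4)/(-9) = -442*(-4)*(-1)/9 = -221*8/9 = -1768/9 ≈ -196.44)
(-3171 + c)*(-857 + 37415) = (-3171 - 1768/9)*(-857 + 37415) = -30307/9*36558 = -123107034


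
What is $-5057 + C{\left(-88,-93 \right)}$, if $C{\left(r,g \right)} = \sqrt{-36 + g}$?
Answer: $-5057 + i \sqrt{129} \approx -5057.0 + 11.358 i$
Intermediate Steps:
$-5057 + C{\left(-88,-93 \right)} = -5057 + \sqrt{-36 - 93} = -5057 + \sqrt{-129} = -5057 + i \sqrt{129}$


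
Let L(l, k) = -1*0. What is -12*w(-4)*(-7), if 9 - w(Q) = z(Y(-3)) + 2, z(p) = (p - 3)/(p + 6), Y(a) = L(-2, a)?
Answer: 630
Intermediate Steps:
L(l, k) = 0
Y(a) = 0
z(p) = (-3 + p)/(6 + p)
w(Q) = 15/2 (w(Q) = 9 - ((-3 + 0)/(6 + 0) + 2) = 9 - (-3/6 + 2) = 9 - ((1/6)*(-3) + 2) = 9 - (-1/2 + 2) = 9 - 1*3/2 = 9 - 3/2 = 15/2)
-12*w(-4)*(-7) = -12*15/2*(-7) = -90*(-7) = 630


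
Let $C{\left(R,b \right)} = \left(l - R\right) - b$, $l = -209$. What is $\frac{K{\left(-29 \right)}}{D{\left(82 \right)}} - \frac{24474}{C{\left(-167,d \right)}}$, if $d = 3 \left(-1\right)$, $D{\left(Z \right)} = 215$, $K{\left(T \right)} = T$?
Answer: $\frac{1753593}{2795} \approx 627.4$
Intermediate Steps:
$d = -3$
$C{\left(R,b \right)} = -209 - R - b$ ($C{\left(R,b \right)} = \left(-209 - R\right) - b = -209 - R - b$)
$\frac{K{\left(-29 \right)}}{D{\left(82 \right)}} - \frac{24474}{C{\left(-167,d \right)}} = - \frac{29}{215} - \frac{24474}{-209 - -167 - -3} = \left(-29\right) \frac{1}{215} - \frac{24474}{-209 + 167 + 3} = - \frac{29}{215} - \frac{24474}{-39} = - \frac{29}{215} - - \frac{8158}{13} = - \frac{29}{215} + \frac{8158}{13} = \frac{1753593}{2795}$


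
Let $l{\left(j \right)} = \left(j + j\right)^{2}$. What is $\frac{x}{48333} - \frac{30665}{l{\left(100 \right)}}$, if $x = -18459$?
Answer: $- \frac{148032763}{128888000} \approx -1.1485$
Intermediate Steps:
$l{\left(j \right)} = 4 j^{2}$ ($l{\left(j \right)} = \left(2 j\right)^{2} = 4 j^{2}$)
$\frac{x}{48333} - \frac{30665}{l{\left(100 \right)}} = - \frac{18459}{48333} - \frac{30665}{4 \cdot 100^{2}} = \left(-18459\right) \frac{1}{48333} - \frac{30665}{4 \cdot 10000} = - \frac{6153}{16111} - \frac{30665}{40000} = - \frac{6153}{16111} - \frac{6133}{8000} = - \frac{148032763}{128888000}$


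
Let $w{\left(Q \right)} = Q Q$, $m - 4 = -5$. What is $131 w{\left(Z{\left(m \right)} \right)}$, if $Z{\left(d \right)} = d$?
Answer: $131$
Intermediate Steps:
$m = -1$ ($m = 4 - 5 = -1$)
$w{\left(Q \right)} = Q^{2}$
$131 w{\left(Z{\left(m \right)} \right)} = 131 \left(-1\right)^{2} = 131 \cdot 1 = 131$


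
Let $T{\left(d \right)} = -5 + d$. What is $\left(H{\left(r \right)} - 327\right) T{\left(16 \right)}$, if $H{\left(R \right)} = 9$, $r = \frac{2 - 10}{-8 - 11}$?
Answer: $-3498$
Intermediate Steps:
$r = \frac{8}{19}$ ($r = - \frac{8}{-19} = \left(-8\right) \left(- \frac{1}{19}\right) = \frac{8}{19} \approx 0.42105$)
$\left(H{\left(r \right)} - 327\right) T{\left(16 \right)} = \left(9 - 327\right) \left(-5 + 16\right) = \left(-318\right) 11 = -3498$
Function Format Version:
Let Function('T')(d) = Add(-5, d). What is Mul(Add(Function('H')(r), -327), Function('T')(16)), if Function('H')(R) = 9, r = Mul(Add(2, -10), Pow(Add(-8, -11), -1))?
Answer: -3498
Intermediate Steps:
r = Rational(8, 19) (r = Mul(-8, Pow(-19, -1)) = Mul(-8, Rational(-1, 19)) = Rational(8, 19) ≈ 0.42105)
Mul(Add(Function('H')(r), -327), Function('T')(16)) = Mul(Add(9, -327), Add(-5, 16)) = Mul(-318, 11) = -3498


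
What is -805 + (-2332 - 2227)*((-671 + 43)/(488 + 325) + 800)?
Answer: -2962965013/813 ≈ -3.6445e+6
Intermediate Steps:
-805 + (-2332 - 2227)*((-671 + 43)/(488 + 325) + 800) = -805 - 4559*(-628/813 + 800) = -805 - 4559*649772/813 = -805 - 2962310548/813 = -2962965013/813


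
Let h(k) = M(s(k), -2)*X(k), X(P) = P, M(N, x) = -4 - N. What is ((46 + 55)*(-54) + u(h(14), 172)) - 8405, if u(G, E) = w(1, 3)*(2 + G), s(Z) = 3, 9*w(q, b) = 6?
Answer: -13923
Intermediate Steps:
w(q, b) = ⅔ (w(q, b) = (⅑)*6 = ⅔)
h(k) = -7*k (h(k) = (-4 - 1*3)*k = (-4 - 3)*k = -7*k)
u(G, E) = 4/3 + 2*G/3 (u(G, E) = 2*(2 + G)/3 = 4/3 + 2*G/3)
((46 + 55)*(-54) + u(h(14), 172)) - 8405 = ((46 + 55)*(-54) + (4/3 + 2*(-7*14)/3)) - 8405 = (101*(-54) + (4/3 + (⅔)*(-98))) - 8405 = (-5454 + (4/3 - 196/3)) - 8405 = (-5454 - 64) - 8405 = -5518 - 8405 = -13923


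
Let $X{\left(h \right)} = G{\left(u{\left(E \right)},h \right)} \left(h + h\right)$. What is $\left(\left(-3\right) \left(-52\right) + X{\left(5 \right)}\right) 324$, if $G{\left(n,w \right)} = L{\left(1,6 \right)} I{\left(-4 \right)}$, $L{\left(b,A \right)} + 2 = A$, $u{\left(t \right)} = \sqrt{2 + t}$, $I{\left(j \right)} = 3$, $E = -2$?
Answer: $89424$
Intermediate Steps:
$L{\left(b,A \right)} = -2 + A$
$G{\left(n,w \right)} = 12$ ($G{\left(n,w \right)} = \left(-2 + 6\right) 3 = 4 \cdot 3 = 12$)
$X{\left(h \right)} = 24 h$ ($X{\left(h \right)} = 12 \left(h + h\right) = 12 \cdot 2 h = 24 h$)
$\left(\left(-3\right) \left(-52\right) + X{\left(5 \right)}\right) 324 = \left(\left(-3\right) \left(-52\right) + 24 \cdot 5\right) 324 = \left(156 + 120\right) 324 = 276 \cdot 324 = 89424$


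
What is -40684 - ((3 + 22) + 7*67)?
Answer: -41178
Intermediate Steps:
-40684 - ((3 + 22) + 7*67) = -40684 - (25 + 469) = -40684 - 1*494 = -40684 - 494 = -41178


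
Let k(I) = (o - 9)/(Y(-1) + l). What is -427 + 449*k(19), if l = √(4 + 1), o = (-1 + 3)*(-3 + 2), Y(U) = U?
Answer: -6647/4 - 4939*√5/4 ≈ -4422.7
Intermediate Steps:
o = -2 (o = 2*(-1) = -2)
l = √5 ≈ 2.2361
k(I) = -11/(-1 + √5) (k(I) = (-2 - 9)/(-1 + √5) = -11/(-1 + √5))
-427 + 449*k(19) = -427 + 449*(11/(1 - √5)) = -427 + 4939/(1 - √5)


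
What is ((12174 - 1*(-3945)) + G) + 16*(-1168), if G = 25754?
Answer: 23185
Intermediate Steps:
((12174 - 1*(-3945)) + G) + 16*(-1168) = ((12174 - 1*(-3945)) + 25754) + 16*(-1168) = ((12174 + 3945) + 25754) - 18688 = (16119 + 25754) - 18688 = 41873 - 18688 = 23185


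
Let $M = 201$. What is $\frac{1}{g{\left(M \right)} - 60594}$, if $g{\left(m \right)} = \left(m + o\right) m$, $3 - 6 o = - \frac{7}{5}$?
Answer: $- \frac{5}{100228} \approx -4.9886 \cdot 10^{-5}$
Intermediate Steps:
$o = \frac{11}{15}$ ($o = \frac{1}{2} - \frac{\left(-7\right) \frac{1}{5}}{6} = \frac{1}{2} - - \frac{7}{30} = \frac{1}{2} + \frac{7}{30} = \frac{11}{15} \approx 0.73333$)
$g{\left(m \right)} = m \left(\frac{11}{15} + m\right)$ ($g{\left(m \right)} = \left(m + \frac{11}{15}\right) m = \left(\frac{11}{15} + m\right) m = m \left(\frac{11}{15} + m\right)$)
$\frac{1}{g{\left(M \right)} - 60594} = \frac{1}{\frac{1}{15} \cdot 201 \left(11 + 15 \cdot 201\right) - 60594} = \frac{1}{\frac{1}{15} \cdot 201 \left(11 + 3015\right) - 60594} = \frac{1}{\frac{1}{15} \cdot 201 \cdot 3026 - 60594} = \frac{1}{\frac{202742}{5} - 60594} = \frac{1}{- \frac{100228}{5}} = - \frac{5}{100228}$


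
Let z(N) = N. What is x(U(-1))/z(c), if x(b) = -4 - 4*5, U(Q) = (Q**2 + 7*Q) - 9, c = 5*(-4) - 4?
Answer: 1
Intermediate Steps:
c = -24 (c = -20 - 4 = -24)
U(Q) = -9 + Q**2 + 7*Q
x(b) = -24 (x(b) = -4 - 20 = -24)
x(U(-1))/z(c) = -24/(-24) = -24*(-1/24) = 1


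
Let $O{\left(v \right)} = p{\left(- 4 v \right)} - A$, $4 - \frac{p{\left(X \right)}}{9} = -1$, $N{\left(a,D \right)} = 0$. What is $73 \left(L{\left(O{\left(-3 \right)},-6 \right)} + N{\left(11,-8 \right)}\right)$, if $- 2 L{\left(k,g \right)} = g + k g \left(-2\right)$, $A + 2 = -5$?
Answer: $-22557$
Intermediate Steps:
$p{\left(X \right)} = 45$ ($p{\left(X \right)} = 36 - -9 = 36 + 9 = 45$)
$A = -7$ ($A = -2 - 5 = -7$)
$O{\left(v \right)} = 52$ ($O{\left(v \right)} = 45 - -7 = 45 + 7 = 52$)
$L{\left(k,g \right)} = - \frac{g}{2} + g k$ ($L{\left(k,g \right)} = - \frac{g + k g \left(-2\right)}{2} = - \frac{g + g k \left(-2\right)}{2} = - \frac{g - 2 g k}{2} = - \frac{g}{2} + g k$)
$73 \left(L{\left(O{\left(-3 \right)},-6 \right)} + N{\left(11,-8 \right)}\right) = 73 \left(- 6 \left(- \frac{1}{2} + 52\right) + 0\right) = 73 \left(\left(-6\right) \frac{103}{2} + 0\right) = 73 \left(-309 + 0\right) = 73 \left(-309\right) = -22557$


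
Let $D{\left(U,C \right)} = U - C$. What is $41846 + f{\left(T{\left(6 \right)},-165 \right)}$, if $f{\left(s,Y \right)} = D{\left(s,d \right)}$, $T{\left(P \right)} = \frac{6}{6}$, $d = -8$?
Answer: $41855$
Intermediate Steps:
$T{\left(P \right)} = 1$ ($T{\left(P \right)} = 6 \cdot \frac{1}{6} = 1$)
$f{\left(s,Y \right)} = 8 + s$ ($f{\left(s,Y \right)} = s - -8 = s + 8 = 8 + s$)
$41846 + f{\left(T{\left(6 \right)},-165 \right)} = 41846 + \left(8 + 1\right) = 41846 + 9 = 41855$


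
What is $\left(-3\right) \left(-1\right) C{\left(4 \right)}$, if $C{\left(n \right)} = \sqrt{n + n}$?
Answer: $6 \sqrt{2} \approx 8.4853$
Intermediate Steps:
$C{\left(n \right)} = \sqrt{2} \sqrt{n}$ ($C{\left(n \right)} = \sqrt{2 n} = \sqrt{2} \sqrt{n}$)
$\left(-3\right) \left(-1\right) C{\left(4 \right)} = \left(-3\right) \left(-1\right) \sqrt{2} \sqrt{4} = 3 \sqrt{2} \cdot 2 = 3 \cdot 2 \sqrt{2} = 6 \sqrt{2}$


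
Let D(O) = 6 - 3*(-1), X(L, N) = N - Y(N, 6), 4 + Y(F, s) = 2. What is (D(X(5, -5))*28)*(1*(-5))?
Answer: -1260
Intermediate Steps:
Y(F, s) = -2 (Y(F, s) = -4 + 2 = -2)
X(L, N) = 2 + N (X(L, N) = N - 1*(-2) = N + 2 = 2 + N)
D(O) = 9 (D(O) = 6 + 3 = 9)
(D(X(5, -5))*28)*(1*(-5)) = (9*28)*(1*(-5)) = 252*(-5) = -1260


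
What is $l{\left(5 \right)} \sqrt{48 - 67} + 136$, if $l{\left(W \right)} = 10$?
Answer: $136 + 10 i \sqrt{19} \approx 136.0 + 43.589 i$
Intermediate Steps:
$l{\left(5 \right)} \sqrt{48 - 67} + 136 = 10 \sqrt{48 - 67} + 136 = 10 \sqrt{-19} + 136 = 10 i \sqrt{19} + 136 = 136 + 10 i \sqrt{19}$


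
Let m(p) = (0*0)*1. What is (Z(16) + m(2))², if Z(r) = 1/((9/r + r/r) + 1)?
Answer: 256/1681 ≈ 0.15229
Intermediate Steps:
m(p) = 0 (m(p) = 0*1 = 0)
Z(r) = 1/(2 + 9/r) (Z(r) = 1/((9/r + 1) + 1) = 1/((1 + 9/r) + 1) = 1/(2 + 9/r))
(Z(16) + m(2))² = (16/(9 + 2*16) + 0)² = (16/(9 + 32) + 0)² = (16/41 + 0)² = (16/41)² = 256/1681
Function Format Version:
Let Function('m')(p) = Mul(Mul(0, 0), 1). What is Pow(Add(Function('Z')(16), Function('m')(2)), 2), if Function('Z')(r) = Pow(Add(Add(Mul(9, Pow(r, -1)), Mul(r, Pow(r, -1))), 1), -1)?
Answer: Rational(256, 1681) ≈ 0.15229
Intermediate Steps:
Function('m')(p) = 0 (Function('m')(p) = Mul(0, 1) = 0)
Function('Z')(r) = Pow(Add(2, Mul(9, Pow(r, -1))), -1) (Function('Z')(r) = Pow(Add(Add(Mul(9, Pow(r, -1)), 1), 1), -1) = Pow(Add(Add(1, Mul(9, Pow(r, -1))), 1), -1) = Pow(Add(2, Mul(9, Pow(r, -1))), -1))
Pow(Add(Function('Z')(16), Function('m')(2)), 2) = Pow(Add(Mul(16, Pow(Add(9, Mul(2, 16)), -1)), 0), 2) = Pow(Add(Mul(16, Pow(Add(9, 32), -1)), 0), 2) = Pow(Add(Mul(16, Pow(41, -1)), 0), 2) = Pow(Add(Mul(16, Rational(1, 41)), 0), 2) = Pow(Add(Rational(16, 41), 0), 2) = Pow(Rational(16, 41), 2) = Rational(256, 1681)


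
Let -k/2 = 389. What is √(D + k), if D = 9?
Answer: I*√769 ≈ 27.731*I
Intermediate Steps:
k = -778 (k = -2*389 = -778)
√(D + k) = √(9 - 778) = √(-769) = I*√769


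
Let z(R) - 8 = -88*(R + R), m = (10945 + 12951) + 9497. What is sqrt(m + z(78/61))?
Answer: sqrt(123447713)/61 ≈ 182.14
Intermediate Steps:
m = 33393 (m = 23896 + 9497 = 33393)
z(R) = 8 - 176*R (z(R) = 8 - 88*(R + R) = 8 - 176*R)
sqrt(m + z(78/61)) = sqrt(33393 + (8 - 13728/61)) = sqrt(33393 - 13240/61) = sqrt(2023733/61) = sqrt(123447713)/61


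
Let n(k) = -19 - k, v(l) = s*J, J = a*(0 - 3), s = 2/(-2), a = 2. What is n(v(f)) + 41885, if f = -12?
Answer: 41860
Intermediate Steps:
s = -1 (s = 2*(-½) = -1)
J = -6 (J = 2*(0 - 3) = 2*(-3) = -6)
v(l) = 6 (v(l) = -1*(-6) = 6)
n(v(f)) + 41885 = (-19 - 1*6) + 41885 = (-19 - 6) + 41885 = -25 + 41885 = 41860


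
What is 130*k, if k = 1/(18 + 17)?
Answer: 26/7 ≈ 3.7143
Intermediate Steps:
k = 1/35 ≈ 0.028571
130*k = 130*(1/35) = 26/7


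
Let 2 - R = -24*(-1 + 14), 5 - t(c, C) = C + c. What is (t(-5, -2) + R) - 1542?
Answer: -1216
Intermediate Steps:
t(c, C) = 5 - C - c (t(c, C) = 5 - (C + c) = 5 + (-C - c) = 5 - C - c)
R = 314 (R = 2 - (-24)*(-1 + 14) = 2 - (-24)*13 = 2 - 1*(-312) = 2 + 312 = 314)
(t(-5, -2) + R) - 1542 = ((5 - 1*(-2) - 1*(-5)) + 314) - 1542 = ((5 + 2 + 5) + 314) - 1542 = (12 + 314) - 1542 = 326 - 1542 = -1216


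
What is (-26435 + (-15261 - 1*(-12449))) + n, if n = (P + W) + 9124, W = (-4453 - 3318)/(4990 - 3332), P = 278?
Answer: -32910781/1658 ≈ -19850.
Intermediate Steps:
W = -7771/1658 ≈ -4.6870
n = 15580745/1658 (n = (278 - 7771/1658) + 9124 = 453153/1658 + 9124 = 15580745/1658 ≈ 9397.3)
(-26435 + (-15261 - 1*(-12449))) + n = (-26435 + (-15261 - 1*(-12449))) + 15580745/1658 = (-26435 + (-15261 + 12449)) + 15580745/1658 = (-26435 - 2812) + 15580745/1658 = -29247 + 15580745/1658 = -32910781/1658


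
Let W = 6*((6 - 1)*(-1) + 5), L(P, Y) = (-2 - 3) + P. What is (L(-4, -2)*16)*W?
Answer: 0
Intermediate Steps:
L(P, Y) = -5 + P
W = 0 (W = 6*(5*(-1) + 5) = 6*(-5 + 5) = 6*0 = 0)
(L(-4, -2)*16)*W = ((-5 - 4)*16)*0 = -9*16*0 = -144*0 = 0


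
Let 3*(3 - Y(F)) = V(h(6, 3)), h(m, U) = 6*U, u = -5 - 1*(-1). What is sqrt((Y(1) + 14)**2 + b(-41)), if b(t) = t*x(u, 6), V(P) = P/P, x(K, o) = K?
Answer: 2*sqrt(994)/3 ≈ 21.019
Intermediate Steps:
u = -4 (u = -5 + 1 = -4)
V(P) = 1
Y(F) = 8/3 (Y(F) = 3 - 1/3*1 = 3 - 1/3 = 8/3)
b(t) = -4*t (b(t) = t*(-4) = -4*t)
sqrt((Y(1) + 14)**2 + b(-41)) = sqrt((8/3 + 14)**2 - 4*(-41)) = sqrt((50/3)**2 + 164) = sqrt(2500/9 + 164) = sqrt(3976/9) = 2*sqrt(994)/3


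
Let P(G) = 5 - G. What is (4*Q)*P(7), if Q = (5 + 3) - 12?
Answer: 32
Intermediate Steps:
Q = -4 (Q = 8 - 12 = -4)
(4*Q)*P(7) = (4*(-4))*(5 - 1*7) = -16*(5 - 7) = -16*(-2) = 32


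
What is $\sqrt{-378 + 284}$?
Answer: $i \sqrt{94} \approx 9.6954 i$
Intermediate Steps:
$\sqrt{-378 + 284} = \sqrt{-94} = i \sqrt{94}$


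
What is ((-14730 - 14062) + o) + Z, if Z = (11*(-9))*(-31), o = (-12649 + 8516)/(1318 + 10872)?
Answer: -313567503/12190 ≈ -25723.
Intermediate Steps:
o = -4133/12190 ≈ -0.33905
Z = 3069 (Z = -99*(-31) = 3069)
((-14730 - 14062) + o) + Z = ((-14730 - 14062) - 4133/12190) + 3069 = (-28792 - 4133/12190) + 3069 = -350978613/12190 + 3069 = -313567503/12190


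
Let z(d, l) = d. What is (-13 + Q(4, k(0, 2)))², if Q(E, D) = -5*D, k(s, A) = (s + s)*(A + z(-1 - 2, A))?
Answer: 169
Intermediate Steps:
k(s, A) = 2*s*(-3 + A) (k(s, A) = (s + s)*(A + (-1 - 2)) = (2*s)*(A - 3) = (2*s)*(-3 + A) = 2*s*(-3 + A))
(-13 + Q(4, k(0, 2)))² = (-13 - 10*0*(-3 + 2))² = (-13 - 10*0*(-1))² = (-13 - 5*0)² = (-13 + 0)² = (-13)² = 169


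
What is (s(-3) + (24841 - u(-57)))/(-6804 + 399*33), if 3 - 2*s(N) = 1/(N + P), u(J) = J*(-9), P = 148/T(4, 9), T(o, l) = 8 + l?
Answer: 262217/68579 ≈ 3.8236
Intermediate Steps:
P = 148/17 (P = 148/(8 + 9) = 148/17 ≈ 8.7059)
u(J) = -9*J
s(N) = 3/2 - 1/(2*(148/17 + N)) (s(N) = 3/2 - 1/(2*(N + 148/17)) = 3/2 - 1/(2*(148/17 + N)))
(s(-3) + (24841 - u(-57)))/(-6804 + 399*33) = ((427 + 51*(-3))/(2*(148 + 17*(-3))) + (24841 - (-9)*(-57)))/(-6804 + 399*33) = ((427 - 153)/(2*(148 - 51)) + (24841 - 1*513))/(-6804 + 13167) = ((½)*274/97 + (24841 - 513))/6363 = ((½)*(1/97)*274 + 24328)*(1/6363) = (137/97 + 24328)*(1/6363) = (2359953/97)*(1/6363) = 262217/68579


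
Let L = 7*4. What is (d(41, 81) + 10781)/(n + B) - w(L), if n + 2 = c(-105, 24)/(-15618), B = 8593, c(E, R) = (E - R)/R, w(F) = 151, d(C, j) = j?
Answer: -160725344269/1073393947 ≈ -149.74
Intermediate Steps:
L = 28
c(E, R) = (E - R)/R
n = -249845/124944 (n = -2 + ((-105 - 1*24)/24)/(-15618) = -2 + ((-105 - 24)/24)*(-1/15618) = -2 + ((1/24)*(-129))*(-1/15618) = -2 - 43/8*(-1/15618) = -2 + 43/124944 = -249845/124944 ≈ -1.9997)
(d(41, 81) + 10781)/(n + B) - w(L) = (81 + 10781)/(-249845/124944 + 8593) - 1*151 = 10862/(1073393947/124944) - 151 = 10862*(124944/1073393947) - 151 = 1357141728/1073393947 - 151 = -160725344269/1073393947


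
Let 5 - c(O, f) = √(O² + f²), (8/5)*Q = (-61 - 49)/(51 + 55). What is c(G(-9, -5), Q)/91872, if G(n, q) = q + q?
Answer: 5/91872 - 5*√722129/38953728 ≈ -5.4652e-5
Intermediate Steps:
G(n, q) = 2*q
Q = -275/424 (Q = 5*((-61 - 49)/(51 + 55))/8 = 5*(-110/106)/8 = 5*(-110*1/106)/8 = (5/8)*(-55/53) = -275/424 ≈ -0.64859)
c(O, f) = 5 - √(O² + f²)
c(G(-9, -5), Q)/91872 = (5 - √((2*(-5))² + (-275/424)²))/91872 = (5 - √((-10)² + 75625/179776))*(1/91872) = (5 - √(100 + 75625/179776))*(1/91872) = (5 - √(18053225/179776))*(1/91872) = (5 - 5*√722129/424)*(1/91872) = 5/91872 - 5*√722129/38953728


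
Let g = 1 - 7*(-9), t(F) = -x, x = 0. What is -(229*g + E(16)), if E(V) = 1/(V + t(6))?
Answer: -234497/16 ≈ -14656.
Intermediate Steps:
t(F) = 0 (t(F) = -1*0 = 0)
E(V) = 1/V (E(V) = 1/(V + 0) = 1/V)
g = 64 (g = 1 + 63 = 64)
-(229*g + E(16)) = -(229*64 + 1/16) = -(14656 + 1/16) = -1*234497/16 = -234497/16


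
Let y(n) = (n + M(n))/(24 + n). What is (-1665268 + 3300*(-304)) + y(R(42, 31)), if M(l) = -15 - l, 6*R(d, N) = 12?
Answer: -69380183/26 ≈ -2.6685e+6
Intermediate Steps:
R(d, N) = 2 (R(d, N) = (1/6)*12 = 2)
y(n) = -15/(24 + n) (y(n) = (n + (-15 - n))/(24 + n) = -15/(24 + n))
(-1665268 + 3300*(-304)) + y(R(42, 31)) = (-1665268 + 3300*(-304)) - 15/(24 + 2) = (-1665268 - 1003200) - 15/26 = -2668468 - 15*1/26 = -2668468 - 15/26 = -69380183/26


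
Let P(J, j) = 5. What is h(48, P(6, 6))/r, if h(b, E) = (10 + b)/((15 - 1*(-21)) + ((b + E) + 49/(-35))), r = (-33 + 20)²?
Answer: 145/37011 ≈ 0.0039178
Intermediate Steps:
r = 169 (r = (-13)² = 169)
h(b, E) = (10 + b)/(173/5 + E + b) (h(b, E) = (10 + b)/((15 + 21) + ((E + b) + 49*(-1/35))) = (10 + b)/(36 + ((E + b) - 7/5)) = (10 + b)/(36 + (-7/5 + E + b)) = (10 + b)/(173/5 + E + b))
h(48, P(6, 6))/r = (5*(10 + 48)/(173 + 5*5 + 5*48))/169 = (5*58/(173 + 25 + 240))*(1/169) = (5*58/438)*(1/169) = (5*(1/438)*58)*(1/169) = (145/219)*(1/169) = 145/37011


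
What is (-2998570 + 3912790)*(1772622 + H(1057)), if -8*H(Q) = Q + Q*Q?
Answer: 1492769270925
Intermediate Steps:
H(Q) = -Q/8 - Q²/8 (H(Q) = -(Q + Q*Q)/8 = -(Q + Q²)/8 = -Q/8 - Q²/8)
(-2998570 + 3912790)*(1772622 + H(1057)) = (-2998570 + 3912790)*(1772622 - ⅛*1057*(1 + 1057)) = 914220*(1772622 - ⅛*1057*1058) = 914220*(1772622 - 559153/4) = 914220*(6531335/4) = 1492769270925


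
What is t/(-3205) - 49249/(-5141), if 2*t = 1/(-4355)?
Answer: 1374812927091/143513842550 ≈ 9.5797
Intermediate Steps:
t = -1/8710 (t = (1/2)/(-4355) = (1/2)*(-1/4355) = -1/8710 ≈ -0.00011481)
t/(-3205) - 49249/(-5141) = -1/8710/(-3205) - 49249/(-5141) = -1/8710*(-1/3205) - 49249*(-1/5141) = 1/27915550 + 49249/5141 = 1374812927091/143513842550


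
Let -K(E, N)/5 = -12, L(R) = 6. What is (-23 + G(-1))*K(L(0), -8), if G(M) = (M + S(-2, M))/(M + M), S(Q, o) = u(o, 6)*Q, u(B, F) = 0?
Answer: -1350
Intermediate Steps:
S(Q, o) = 0 (S(Q, o) = 0*Q = 0)
K(E, N) = 60 (K(E, N) = -5*(-12) = 60)
G(M) = ½ (G(M) = (M + 0)/(M + M) = M/((2*M)) = M*(1/(2*M)) = ½)
(-23 + G(-1))*K(L(0), -8) = (-23 + ½)*60 = -45/2*60 = -1350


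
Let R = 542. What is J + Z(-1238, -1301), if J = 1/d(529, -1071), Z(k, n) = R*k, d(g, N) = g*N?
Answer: -380158822765/566559 ≈ -6.7100e+5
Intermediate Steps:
d(g, N) = N*g
Z(k, n) = 542*k
J = -1/566559 (J = 1/(-1071*529) = 1/(-566559) = -1/566559 ≈ -1.7650e-6)
J + Z(-1238, -1301) = -1/566559 + 542*(-1238) = -1/566559 - 670996 = -380158822765/566559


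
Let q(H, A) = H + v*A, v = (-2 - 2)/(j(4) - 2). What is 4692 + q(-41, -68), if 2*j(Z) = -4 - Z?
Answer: 13817/3 ≈ 4605.7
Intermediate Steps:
j(Z) = -2 - Z/2 (j(Z) = (-4 - Z)/2 = -2 - Z/2)
v = 2/3 (v = (-2 - 2)/((-2 - 1/2*4) - 2) = -4/((-2 - 2) - 2) = -4/(-4 - 2) = -4/(-6) = -4*(-1/6) = 2/3 ≈ 0.66667)
q(H, A) = H + 2*A/3
4692 + q(-41, -68) = 4692 + (-41 + (2/3)*(-68)) = 4692 + (-41 - 136/3) = 4692 - 259/3 = 13817/3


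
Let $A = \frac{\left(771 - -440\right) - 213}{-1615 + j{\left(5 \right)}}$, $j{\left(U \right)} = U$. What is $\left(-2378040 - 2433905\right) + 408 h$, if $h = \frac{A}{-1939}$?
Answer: $- \frac{7510940687183}{1560895} \approx -4.8119 \cdot 10^{6}$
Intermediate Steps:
$A = - \frac{499}{805}$ ($A = \frac{\left(771 - -440\right) - 213}{-1615 + 5} = \frac{\left(771 + 440\right) - 213}{-1610} = \left(1211 - 213\right) \left(- \frac{1}{1610}\right) = 998 \left(- \frac{1}{1610}\right) = - \frac{499}{805} \approx -0.61988$)
$h = \frac{499}{1560895}$ ($h = - \frac{499}{805 \left(-1939\right)} = \left(- \frac{499}{805}\right) \left(- \frac{1}{1939}\right) = \frac{499}{1560895} \approx 0.00031969$)
$\left(-2378040 - 2433905\right) + 408 h = \left(-2378040 - 2433905\right) + 408 \cdot \frac{499}{1560895} = -4811945 + \frac{203592}{1560895} = - \frac{7510940687183}{1560895}$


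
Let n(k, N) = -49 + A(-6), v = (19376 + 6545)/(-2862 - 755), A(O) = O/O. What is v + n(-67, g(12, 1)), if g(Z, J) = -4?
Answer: -199537/3617 ≈ -55.166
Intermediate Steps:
A(O) = 1
v = -25921/3617 (v = 25921/(-3617) = 25921*(-1/3617) = -25921/3617 ≈ -7.1664)
n(k, N) = -48 (n(k, N) = -49 + 1 = -48)
v + n(-67, g(12, 1)) = -25921/3617 - 48 = -199537/3617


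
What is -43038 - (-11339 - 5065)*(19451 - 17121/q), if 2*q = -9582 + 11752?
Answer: 345867962226/1085 ≈ 3.1877e+8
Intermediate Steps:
q = 1085 (q = (-9582 + 11752)/2 = (½)*2170 = 1085)
-43038 - (-11339 - 5065)*(19451 - 17121/q) = -43038 - (-11339 - 5065)*(19451 - 17121/1085) = -43038 - (-16404)*(19451 - 17121*1/1085) = -43038 - (-16404)*(19451 - 17121/1085) = -43038 - (-16404)*21087214/1085 = -43038 - 1*(-345914658456/1085) = -43038 + 345914658456/1085 = 345867962226/1085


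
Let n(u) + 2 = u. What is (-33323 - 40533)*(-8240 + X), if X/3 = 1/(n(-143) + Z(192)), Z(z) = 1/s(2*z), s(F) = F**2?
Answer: 13012013812410368/21381119 ≈ 6.0857e+8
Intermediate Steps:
n(u) = -2 + u
Z(z) = 1/(4*z**2) (Z(z) = 1/((2*z)**2) = 1/(4*z**2))
X = -442368/21381119 (X = 3/((-2 - 143) + (1/4)/192**2) = 3/(-145 + (1/4)*(1/36864)) = 3/(-145 + 1/147456) = 3/(-21381119/147456) = 3*(-147456/21381119) = -442368/21381119 ≈ -0.020690)
(-33323 - 40533)*(-8240 + X) = (-33323 - 40533)*(-8240 - 442368/21381119) = -73856*(-176180862928/21381119) = 13012013812410368/21381119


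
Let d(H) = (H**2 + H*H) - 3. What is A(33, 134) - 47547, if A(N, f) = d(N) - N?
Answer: -45405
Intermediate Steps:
d(H) = -3 + 2*H**2 (d(H) = (H**2 + H**2) - 3 = 2*H**2 - 3 = -3 + 2*H**2)
A(N, f) = -3 - N + 2*N**2 (A(N, f) = (-3 + 2*N**2) - N = -3 - N + 2*N**2)
A(33, 134) - 47547 = (-3 - 1*33 + 2*33**2) - 47547 = (-3 - 33 + 2*1089) - 47547 = (-3 - 33 + 2178) - 47547 = 2142 - 47547 = -45405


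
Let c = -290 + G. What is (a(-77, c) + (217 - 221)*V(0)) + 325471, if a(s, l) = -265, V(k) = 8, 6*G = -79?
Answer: 325174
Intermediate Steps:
G = -79/6 (G = (1/6)*(-79) = -79/6 ≈ -13.167)
c = -1819/6 (c = -290 - 79/6 = -1819/6 ≈ -303.17)
(a(-77, c) + (217 - 221)*V(0)) + 325471 = (-265 + (217 - 221)*8) + 325471 = (-265 - 4*8) + 325471 = (-265 - 32) + 325471 = -297 + 325471 = 325174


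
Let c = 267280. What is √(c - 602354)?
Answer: I*√335074 ≈ 578.86*I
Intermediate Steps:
√(c - 602354) = √(267280 - 602354) = √(-335074) = I*√335074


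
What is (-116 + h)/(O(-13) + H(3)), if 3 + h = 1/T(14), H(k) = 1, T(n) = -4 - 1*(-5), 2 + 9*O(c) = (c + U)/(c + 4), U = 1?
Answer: -3186/25 ≈ -127.44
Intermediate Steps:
O(c) = -2/9 + (1 + c)/(9*(4 + c)) (O(c) = -2/9 + ((c + 1)/(c + 4))/9 = -2/9 + ((1 + c)/(4 + c))/9 = -2/9 + (1 + c)/(9*(4 + c)))
T(n) = 1 (T(n) = -4 + 5 = 1)
h = -2 (h = -3 + 1/1 = -3 + 1 = -2)
(-116 + h)/(O(-13) + H(3)) = (-116 - 2)/((-7 - 1*(-13))/(9*(4 - 13)) + 1) = -118/((1/9)*(-7 + 13)/(-9) + 1) = -118/((1/9)*(-1/9)*6 + 1) = -118/(-2/27 + 1) = -118/25/27 = -118*27/25 = -3186/25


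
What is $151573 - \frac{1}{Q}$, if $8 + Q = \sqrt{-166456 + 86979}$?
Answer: $\frac{12056268001}{79541} + \frac{i \sqrt{79477}}{79541} \approx 1.5157 \cdot 10^{5} + 0.0035443 i$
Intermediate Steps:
$Q = -8 + i \sqrt{79477}$ ($Q = -8 + \sqrt{-166456 + 86979} = -8 + \sqrt{-79477} = -8 + i \sqrt{79477} \approx -8.0 + 281.92 i$)
$151573 - \frac{1}{Q} = 151573 - \frac{1}{-8 + i \sqrt{79477}}$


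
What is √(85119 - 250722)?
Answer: I*√165603 ≈ 406.94*I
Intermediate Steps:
√(85119 - 250722) = √(-165603) = I*√165603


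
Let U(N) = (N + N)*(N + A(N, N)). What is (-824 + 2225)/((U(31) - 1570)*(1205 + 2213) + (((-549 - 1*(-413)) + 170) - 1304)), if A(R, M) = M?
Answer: 1401/7771262 ≈ 0.00018028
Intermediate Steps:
U(N) = 4*N² (U(N) = (N + N)*(N + N) = (2*N)*(2*N) = 4*N²)
(-824 + 2225)/((U(31) - 1570)*(1205 + 2213) + (((-549 - 1*(-413)) + 170) - 1304)) = (-824 + 2225)/((4*31² - 1570)*(1205 + 2213) + (((-549 - 1*(-413)) + 170) - 1304)) = 1401/((4*961 - 1570)*3418 + (((-549 + 413) + 170) - 1304)) = 1401/((3844 - 1570)*3418 + ((-136 + 170) - 1304)) = 1401/(2274*3418 + (34 - 1304)) = 1401/(7772532 - 1270) = 1401/7771262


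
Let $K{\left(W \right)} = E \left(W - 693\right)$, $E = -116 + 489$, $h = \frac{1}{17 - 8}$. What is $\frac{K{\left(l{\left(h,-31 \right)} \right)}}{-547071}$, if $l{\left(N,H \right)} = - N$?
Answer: $\frac{2326774}{4923639} \approx 0.47257$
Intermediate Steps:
$h = \frac{1}{9} \approx 0.11111$
$E = 373$
$K{\left(W \right)} = -258489 + 373 W$ ($K{\left(W \right)} = 373 \left(W - 693\right) = 373 \left(-693 + W\right) = -258489 + 373 W$)
$\frac{K{\left(l{\left(h,-31 \right)} \right)}}{-547071} = \frac{-258489 + 373 \left(\left(-1\right) \frac{1}{9}\right)}{-547071} = \left(-258489 + 373 \left(- \frac{1}{9}\right)\right) \left(- \frac{1}{547071}\right) = \left(-258489 - \frac{373}{9}\right) \left(- \frac{1}{547071}\right) = \left(- \frac{2326774}{9}\right) \left(- \frac{1}{547071}\right) = \frac{2326774}{4923639}$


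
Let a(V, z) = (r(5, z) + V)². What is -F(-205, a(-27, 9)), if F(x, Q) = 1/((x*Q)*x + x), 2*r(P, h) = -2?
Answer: -1/32947395 ≈ -3.0351e-8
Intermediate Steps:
r(P, h) = -1 (r(P, h) = (½)*(-2) = -1)
a(V, z) = (-1 + V)²
F(x, Q) = 1/(x + Q*x²) (F(x, Q) = 1/((Q*x)*x + x) = 1/(Q*x² + x) = 1/(x + Q*x²))
-F(-205, a(-27, 9)) = -1/((-205)*(1 + (-1 - 27)²*(-205))) = -(-1)/(205*(1 + (-28)²*(-205))) = -(-1)/(205*(1 + 784*(-205))) = -(-1)/(205*(1 - 160720)) = -(-1)/(205*(-160719)) = -(-1)*(-1)/(205*160719) = -1*1/32947395 = -1/32947395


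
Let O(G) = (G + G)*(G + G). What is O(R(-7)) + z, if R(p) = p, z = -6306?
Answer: -6110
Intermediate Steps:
O(G) = 4*G**2 (O(G) = (2*G)*(2*G) = 4*G**2)
O(R(-7)) + z = 4*(-7)**2 - 6306 = 4*49 - 6306 = 196 - 6306 = -6110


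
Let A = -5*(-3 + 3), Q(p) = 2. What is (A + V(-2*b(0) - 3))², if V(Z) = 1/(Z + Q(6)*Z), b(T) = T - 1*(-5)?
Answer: 1/1521 ≈ 0.00065746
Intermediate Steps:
b(T) = 5 + T (b(T) = T + 5 = 5 + T)
A = 0 (A = -5*0 = 0)
V(Z) = 1/(3*Z) (V(Z) = 1/(Z + 2*Z) = 1/(3*Z))
(A + V(-2*b(0) - 3))² = (0 + 1/(3*(-2*(5 + 0) - 3)))² = (0 + 1/(3*(-2*5 - 3)))² = (0 + 1/(3*(-10 - 3)))² = (0 + (⅓)/(-13))² = (0 + (⅓)*(-1/13))² = (0 - 1/39)² = (-1/39)² = 1/1521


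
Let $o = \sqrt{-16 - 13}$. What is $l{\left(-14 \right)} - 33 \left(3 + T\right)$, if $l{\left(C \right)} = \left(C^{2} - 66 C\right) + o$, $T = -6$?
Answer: $1219 + i \sqrt{29} \approx 1219.0 + 5.3852 i$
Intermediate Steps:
$o = i \sqrt{29}$ ($o = \sqrt{-29} = i \sqrt{29} \approx 5.3852 i$)
$l{\left(C \right)} = C^{2} - 66 C + i \sqrt{29}$ ($l{\left(C \right)} = \left(C^{2} - 66 C\right) + i \sqrt{29} = C^{2} - 66 C + i \sqrt{29}$)
$l{\left(-14 \right)} - 33 \left(3 + T\right) = \left(\left(-14\right)^{2} - -924 + i \sqrt{29}\right) - 33 \left(3 - 6\right) = \left(196 + 924 + i \sqrt{29}\right) - -99 = \left(1120 + i \sqrt{29}\right) + 99 = 1219 + i \sqrt{29}$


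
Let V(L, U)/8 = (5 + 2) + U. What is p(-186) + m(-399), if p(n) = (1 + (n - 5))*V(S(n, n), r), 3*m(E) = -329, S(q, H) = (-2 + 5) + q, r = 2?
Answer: -41369/3 ≈ -13790.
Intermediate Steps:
S(q, H) = 3 + q
m(E) = -329/3 (m(E) = (1/3)*(-329) = -329/3)
V(L, U) = 56 + 8*U (V(L, U) = 8*((5 + 2) + U) = 8*(7 + U) = 56 + 8*U)
p(n) = -288 + 72*n (p(n) = (1 + (n - 5))*(56 + 8*2) = (1 + (-5 + n))*(56 + 16) = (-4 + n)*72 = -288 + 72*n)
p(-186) + m(-399) = (-288 + 72*(-186)) - 329/3 = (-288 - 13392) - 329/3 = -13680 - 329/3 = -41369/3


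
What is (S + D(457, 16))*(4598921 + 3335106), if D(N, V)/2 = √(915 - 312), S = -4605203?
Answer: -36537804942481 + 47604162*√67 ≈ -3.6537e+13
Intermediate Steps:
D(N, V) = 6*√67 (D(N, V) = 2*√(915 - 312) = 2*√603 = 2*(3*√67) = 6*√67)
(S + D(457, 16))*(4598921 + 3335106) = (-4605203 + 6*√67)*(4598921 + 3335106) = (-4605203 + 6*√67)*7934027 = -36537804942481 + 47604162*√67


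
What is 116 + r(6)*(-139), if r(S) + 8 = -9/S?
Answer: 2873/2 ≈ 1436.5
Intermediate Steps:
r(S) = -8 - 9/S
116 + r(6)*(-139) = 116 + (-8 - 9/6)*(-139) = 116 + (-8 - 9*⅙)*(-139) = 116 + (-8 - 3/2)*(-139) = 116 - 19/2*(-139) = 116 + 2641/2 = 2873/2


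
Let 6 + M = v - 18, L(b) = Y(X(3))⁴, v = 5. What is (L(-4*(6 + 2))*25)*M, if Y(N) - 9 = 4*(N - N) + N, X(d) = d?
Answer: -9849600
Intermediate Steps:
Y(N) = 9 + N (Y(N) = 9 + (4*(N - N) + N) = 9 + (4*0 + N) = 9 + (0 + N) = 9 + N)
L(b) = 20736 (L(b) = (9 + 3)⁴ = 12⁴ = 20736)
M = -19 (M = -6 + (5 - 18) = -6 - 13 = -19)
(L(-4*(6 + 2))*25)*M = (20736*25)*(-19) = 518400*(-19) = -9849600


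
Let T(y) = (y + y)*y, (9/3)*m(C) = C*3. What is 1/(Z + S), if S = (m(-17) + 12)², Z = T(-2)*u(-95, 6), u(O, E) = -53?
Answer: -1/399 ≈ -0.0025063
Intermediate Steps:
m(C) = C (m(C) = (C*3)/3 = (3*C)/3 = C)
T(y) = 2*y² (T(y) = (2*y)*y = 2*y²)
Z = -424 (Z = (2*(-2)²)*(-53) = (2*4)*(-53) = 8*(-53) = -424)
S = 25 (S = (-17 + 12)² = (-5)² = 25)
1/(Z + S) = 1/(-424 + 25) = 1/(-399) = -1/399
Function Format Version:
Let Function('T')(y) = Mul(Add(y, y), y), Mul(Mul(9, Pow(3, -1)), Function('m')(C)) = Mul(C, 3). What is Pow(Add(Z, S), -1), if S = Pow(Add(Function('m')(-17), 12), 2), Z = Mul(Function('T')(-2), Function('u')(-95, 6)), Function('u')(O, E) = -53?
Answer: Rational(-1, 399) ≈ -0.0025063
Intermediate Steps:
Function('m')(C) = C (Function('m')(C) = Mul(Rational(1, 3), Mul(C, 3)) = Mul(Rational(1, 3), Mul(3, C)) = C)
Function('T')(y) = Mul(2, Pow(y, 2)) (Function('T')(y) = Mul(Mul(2, y), y) = Mul(2, Pow(y, 2)))
Z = -424 (Z = Mul(Mul(2, Pow(-2, 2)), -53) = Mul(Mul(2, 4), -53) = Mul(8, -53) = -424)
S = 25 (S = Pow(Add(-17, 12), 2) = Pow(-5, 2) = 25)
Pow(Add(Z, S), -1) = Pow(Add(-424, 25), -1) = Pow(-399, -1) = Rational(-1, 399)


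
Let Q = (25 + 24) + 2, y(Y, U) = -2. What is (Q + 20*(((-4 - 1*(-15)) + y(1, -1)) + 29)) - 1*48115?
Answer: -47304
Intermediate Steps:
Q = 51 (Q = 49 + 2 = 51)
(Q + 20*(((-4 - 1*(-15)) + y(1, -1)) + 29)) - 1*48115 = (51 + 20*(((-4 - 1*(-15)) - 2) + 29)) - 1*48115 = (51 + 20*(((-4 + 15) - 2) + 29)) - 48115 = (51 + 20*((11 - 2) + 29)) - 48115 = (51 + 20*(9 + 29)) - 48115 = (51 + 20*38) - 48115 = (51 + 760) - 48115 = 811 - 48115 = -47304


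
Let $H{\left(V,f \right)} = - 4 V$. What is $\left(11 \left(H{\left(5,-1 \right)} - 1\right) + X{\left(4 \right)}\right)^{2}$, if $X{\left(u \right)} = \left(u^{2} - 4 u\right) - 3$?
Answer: $54756$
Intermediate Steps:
$X{\left(u \right)} = -3 + u^{2} - 4 u$
$\left(11 \left(H{\left(5,-1 \right)} - 1\right) + X{\left(4 \right)}\right)^{2} = \left(11 \left(\left(-4\right) 5 - 1\right) - \left(19 - 16\right)\right)^{2} = \left(11 \left(-20 - 1\right) - 3\right)^{2} = \left(11 \left(-21\right) - 3\right)^{2} = \left(-231 - 3\right)^{2} = \left(-234\right)^{2} = 54756$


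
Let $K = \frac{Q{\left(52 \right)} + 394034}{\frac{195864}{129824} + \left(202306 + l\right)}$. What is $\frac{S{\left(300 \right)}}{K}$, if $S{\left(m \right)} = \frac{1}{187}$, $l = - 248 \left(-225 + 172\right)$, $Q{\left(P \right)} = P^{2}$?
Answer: $\frac{3496347083}{1203955417368} \approx 0.0029041$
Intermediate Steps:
$l = 13144$ ($l = \left(-248\right) \left(-53\right) = 13144$)
$S{\left(m \right)} = \frac{1}{187}$
$K = \frac{6438264264}{3496347083}$ ($K = \frac{52^{2} + 394034}{\frac{195864}{129824} + \left(202306 + 13144\right)} = \frac{2704 + 394034}{195864 \cdot \frac{1}{129824} + 215450} = \frac{396738}{\frac{24483}{16228} + 215450} = \frac{396738}{\frac{3496347083}{16228}} = 396738 \cdot \frac{16228}{3496347083} = \frac{6438264264}{3496347083} \approx 1.8414$)
$\frac{S{\left(300 \right)}}{K} = \frac{1}{187 \cdot \frac{6438264264}{3496347083}} = \frac{1}{187} \cdot \frac{3496347083}{6438264264} = \frac{3496347083}{1203955417368}$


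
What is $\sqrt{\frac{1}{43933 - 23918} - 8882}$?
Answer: $\frac{3 i \sqrt{395347908715}}{20015} \approx 94.244 i$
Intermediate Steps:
$\sqrt{\frac{1}{43933 - 23918} - 8882} = \sqrt{\frac{1}{20015} - 8882} = \sqrt{- \frac{177773229}{20015}} = \frac{3 i \sqrt{395347908715}}{20015}$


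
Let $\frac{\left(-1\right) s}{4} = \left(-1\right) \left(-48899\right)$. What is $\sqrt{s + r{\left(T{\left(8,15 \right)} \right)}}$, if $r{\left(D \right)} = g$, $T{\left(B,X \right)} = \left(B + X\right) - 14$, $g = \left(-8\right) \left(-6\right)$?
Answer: $2 i \sqrt{48887} \approx 442.21 i$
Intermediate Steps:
$g = 48$
$T{\left(B,X \right)} = -14 + B + X$
$s = -195596$ ($s = - 4 \left(\left(-1\right) \left(-48899\right)\right) = \left(-4\right) 48899 = -195596$)
$r{\left(D \right)} = 48$
$\sqrt{s + r{\left(T{\left(8,15 \right)} \right)}} = \sqrt{-195596 + 48} = \sqrt{-195548} = 2 i \sqrt{48887}$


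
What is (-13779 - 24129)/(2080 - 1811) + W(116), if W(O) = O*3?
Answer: 55704/269 ≈ 207.08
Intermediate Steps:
W(O) = 3*O
(-13779 - 24129)/(2080 - 1811) + W(116) = (-13779 - 24129)/(2080 - 1811) + 3*116 = -37908/269 + 348 = 55704/269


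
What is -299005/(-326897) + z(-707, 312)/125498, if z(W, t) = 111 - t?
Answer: 37458823193/41024919706 ≈ 0.91307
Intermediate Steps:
-299005/(-326897) + z(-707, 312)/125498 = -299005/(-326897) + (111 - 1*312)/125498 = -299005*(-1/326897) + (111 - 312)*(1/125498) = 299005/326897 - 201*1/125498 = 299005/326897 - 201/125498 = 37458823193/41024919706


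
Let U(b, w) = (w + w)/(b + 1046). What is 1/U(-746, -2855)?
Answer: -30/571 ≈ -0.052539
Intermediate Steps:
U(b, w) = 2*w/(1046 + b) (U(b, w) = (2*w)/(1046 + b) = 2*w/(1046 + b))
1/U(-746, -2855) = 1/(2*(-2855)/(1046 - 746)) = 1/(2*(-2855)/300) = 1/(2*(-2855)*(1/300)) = 1/(-571/30) = -30/571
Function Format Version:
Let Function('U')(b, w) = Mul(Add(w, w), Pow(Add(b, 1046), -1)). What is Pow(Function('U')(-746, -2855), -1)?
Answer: Rational(-30, 571) ≈ -0.052539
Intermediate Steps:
Function('U')(b, w) = Mul(2, w, Pow(Add(1046, b), -1)) (Function('U')(b, w) = Mul(Mul(2, w), Pow(Add(1046, b), -1)) = Mul(2, w, Pow(Add(1046, b), -1)))
Pow(Function('U')(-746, -2855), -1) = Pow(Mul(2, -2855, Pow(Add(1046, -746), -1)), -1) = Pow(Mul(2, -2855, Pow(300, -1)), -1) = Pow(Mul(2, -2855, Rational(1, 300)), -1) = Pow(Rational(-571, 30), -1) = Rational(-30, 571)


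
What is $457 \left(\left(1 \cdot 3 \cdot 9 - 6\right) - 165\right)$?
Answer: $-65808$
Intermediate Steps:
$457 \left(\left(1 \cdot 3 \cdot 9 - 6\right) - 165\right) = 457 \left(\left(3 \cdot 9 - 6\right) - 165\right) = 457 \left(\left(27 - 6\right) - 165\right) = 457 \left(21 - 165\right) = 457 \left(-144\right) = -65808$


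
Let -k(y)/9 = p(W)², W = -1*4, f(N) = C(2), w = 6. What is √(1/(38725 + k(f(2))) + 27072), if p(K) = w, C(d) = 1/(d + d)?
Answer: √39921367515073/38401 ≈ 164.54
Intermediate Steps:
C(d) = 1/(2*d)
f(N) = ¼ (f(N) = (½)/2 = (½)*(½) = ¼)
W = -4
p(K) = 6
k(y) = -324 (k(y) = -9*6² = -9*36 = -324)
√(1/(38725 + k(f(2))) + 27072) = √(1/(38725 - 324) + 27072) = √(1/38401 + 27072) = √(1039591873/38401) = √39921367515073/38401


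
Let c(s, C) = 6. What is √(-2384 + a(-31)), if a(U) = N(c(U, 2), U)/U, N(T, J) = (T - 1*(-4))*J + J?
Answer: I*√2373 ≈ 48.713*I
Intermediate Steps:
N(T, J) = J + J*(4 + T) (N(T, J) = (T + 4)*J + J = (4 + T)*J + J = J*(4 + T) + J = J + J*(4 + T))
a(U) = 11 (a(U) = (U*(5 + 6))/U = (U*11)/U = (11*U)/U = 11)
√(-2384 + a(-31)) = √(-2384 + 11) = √(-2373) = I*√2373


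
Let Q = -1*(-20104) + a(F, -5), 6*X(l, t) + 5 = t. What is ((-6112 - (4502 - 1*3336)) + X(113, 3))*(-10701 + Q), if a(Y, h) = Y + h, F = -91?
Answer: -203218345/3 ≈ -6.7739e+7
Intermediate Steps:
X(l, t) = -5/6 + t/6
Q = 20008 (Q = -1*(-20104) + (-91 - 5) = 20104 - 96 = 20008)
((-6112 - (4502 - 1*3336)) + X(113, 3))*(-10701 + Q) = ((-6112 - (4502 - 1*3336)) + (-5/6 + (1/6)*3))*(-10701 + 20008) = ((-6112 - (4502 - 3336)) + (-5/6 + 1/2))*9307 = ((-6112 - 1*1166) - 1/3)*9307 = ((-6112 - 1166) - 1/3)*9307 = (-7278 - 1/3)*9307 = -21835/3*9307 = -203218345/3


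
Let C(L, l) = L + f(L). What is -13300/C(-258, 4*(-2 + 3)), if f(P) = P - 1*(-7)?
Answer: 13300/509 ≈ 26.130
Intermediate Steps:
f(P) = 7 + P (f(P) = P + 7 = 7 + P)
C(L, l) = 7 + 2*L (C(L, l) = L + (7 + L) = 7 + 2*L)
-13300/C(-258, 4*(-2 + 3)) = -13300/(7 + 2*(-258)) = -13300/(7 - 516) = -13300/(-509) = -13300*(-1/509) = 13300/509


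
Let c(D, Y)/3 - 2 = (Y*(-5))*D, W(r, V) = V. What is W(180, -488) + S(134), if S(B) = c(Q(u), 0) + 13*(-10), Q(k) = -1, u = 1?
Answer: -612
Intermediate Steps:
c(D, Y) = 6 - 15*D*Y (c(D, Y) = 6 + 3*((Y*(-5))*D) = 6 + 3*((-5*Y)*D) = 6 + 3*(-5*D*Y) = 6 - 15*D*Y)
S(B) = -124 (S(B) = (6 - 15*(-1)*0) + 13*(-10) = (6 + 0) - 130 = 6 - 130 = -124)
W(180, -488) + S(134) = -488 - 124 = -612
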